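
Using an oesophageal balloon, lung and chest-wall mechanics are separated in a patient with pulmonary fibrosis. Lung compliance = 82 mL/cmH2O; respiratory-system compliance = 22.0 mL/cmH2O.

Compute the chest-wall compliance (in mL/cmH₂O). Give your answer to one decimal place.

30.1

1/Ccw = 1/Crs − 1/CL.
1/Ccw = 1/22.0 − 1/82 = 0.03326.
Ccw = 30.066 mL/cmH2O.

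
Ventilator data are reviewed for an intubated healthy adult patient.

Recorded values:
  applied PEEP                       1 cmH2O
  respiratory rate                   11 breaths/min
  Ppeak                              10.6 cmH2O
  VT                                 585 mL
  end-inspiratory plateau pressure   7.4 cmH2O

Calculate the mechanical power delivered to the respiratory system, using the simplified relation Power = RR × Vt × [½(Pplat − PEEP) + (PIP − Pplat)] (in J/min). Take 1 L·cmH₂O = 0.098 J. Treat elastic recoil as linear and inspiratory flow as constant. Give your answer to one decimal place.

4.0

Per-breath work = Vt × [½(Pplat−PEEP) + (PIP−Pplat)] = 0.585 × [0.5×6.4 + 3.2] = 0.585 × 6.4 = 3.744 L·cmH2O.
Power = 11 × 3.744 = 41.184 L·cmH2O/min.
× 0.098 J/(L·cmH2O) → 4.036 J/min.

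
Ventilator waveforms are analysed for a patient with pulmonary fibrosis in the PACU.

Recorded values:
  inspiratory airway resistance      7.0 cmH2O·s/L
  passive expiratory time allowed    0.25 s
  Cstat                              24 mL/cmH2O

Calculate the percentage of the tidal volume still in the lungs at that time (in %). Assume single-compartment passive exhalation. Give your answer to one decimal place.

22.6

τ = R × C = 7.0 × 24 mL/cmH2O = 7.0 × 0.024 L/cmH2O = 0.168 s.
Passive exhalation: V(t)/V₀ = e^(−t/τ) = e^(−0.25/0.168) = 0.2258.
Fraction remaining = 0.2258 → 22.58%.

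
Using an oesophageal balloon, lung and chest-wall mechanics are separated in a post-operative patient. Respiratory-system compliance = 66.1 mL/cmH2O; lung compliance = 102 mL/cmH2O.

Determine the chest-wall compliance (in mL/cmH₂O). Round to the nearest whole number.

188

1/Ccw = 1/Crs − 1/CL.
1/Ccw = 1/66.1 − 1/102 = 0.005325.
Ccw = 187.79 mL/cmH2O.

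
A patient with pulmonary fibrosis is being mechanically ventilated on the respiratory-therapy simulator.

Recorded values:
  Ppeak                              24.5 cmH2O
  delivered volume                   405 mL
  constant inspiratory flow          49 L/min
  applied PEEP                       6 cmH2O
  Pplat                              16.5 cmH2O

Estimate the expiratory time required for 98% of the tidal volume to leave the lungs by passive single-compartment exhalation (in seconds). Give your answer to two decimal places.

Flow: 49 L/min ÷ 60 = 0.8167 L/s.
R = (PIP − Pplat)/V̇ = (24.5 − 16.5) / 0.8167 = 8.0/0.8167 = 9.796 cmH2O·s/L.
C = Vt/(Pplat − PEEP) = 405.0 / (16.5 − 6) = 405.0/10.5 = 38.571 mL/cmH2O.
τ = R × C = 9.796 × 0.03857 L/cmH2O = 0.3778 s.
t = −τ·ln(1 − 0.98) = −0.3778·ln(0.02) = 1.478 s.

1.48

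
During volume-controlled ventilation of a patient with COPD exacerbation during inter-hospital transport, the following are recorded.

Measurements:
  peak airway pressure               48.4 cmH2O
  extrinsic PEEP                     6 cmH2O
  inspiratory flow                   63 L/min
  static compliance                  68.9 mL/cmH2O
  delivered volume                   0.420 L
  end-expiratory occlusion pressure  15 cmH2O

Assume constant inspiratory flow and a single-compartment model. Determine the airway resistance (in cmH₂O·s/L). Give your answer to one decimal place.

Flow: 63 L/min ÷ 60 = 1.05 L/s.
Total PEEP = 15 cmH2O (set 6 + intrinsic 9); this is the baseline alveolar pressure.
Equation of motion (constant flow): PIP = Vt/C + R·V̇ + PEEP.
R·V̇ = PIP − Vt/C − PEEP = 48.4 − 420/68.9 − 15 = 48.4 − 6.096 − 15 = 27.304 cmH2O.
R = 27.304 / 1.05 = 26.004 cmH2O·s/L.

26.0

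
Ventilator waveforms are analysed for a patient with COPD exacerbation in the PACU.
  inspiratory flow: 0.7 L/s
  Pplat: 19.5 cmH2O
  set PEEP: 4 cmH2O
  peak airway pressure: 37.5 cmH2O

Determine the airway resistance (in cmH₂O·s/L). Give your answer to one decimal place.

25.7

Raw = (PIP − Pplat) / flow = (37.5 − 19.5) / 0.7 = 18.0 / 0.7 = 25.714 cmH2O·s/L.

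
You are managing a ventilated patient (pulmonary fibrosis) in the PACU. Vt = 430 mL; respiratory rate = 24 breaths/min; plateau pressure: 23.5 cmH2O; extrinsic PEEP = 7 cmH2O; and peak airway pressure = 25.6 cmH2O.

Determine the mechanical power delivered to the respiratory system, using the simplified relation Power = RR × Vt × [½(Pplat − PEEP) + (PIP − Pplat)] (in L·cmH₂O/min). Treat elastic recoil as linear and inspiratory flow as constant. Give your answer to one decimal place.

106.8

Per-breath work = Vt × [½(Pplat−PEEP) + (PIP−Pplat)] = 0.430 × [0.5×16.5 + 2.1] = 0.430 × 10.35 = 4.451 L·cmH2O.
Power = 24 × 4.451 = 106.82 L·cmH2O/min.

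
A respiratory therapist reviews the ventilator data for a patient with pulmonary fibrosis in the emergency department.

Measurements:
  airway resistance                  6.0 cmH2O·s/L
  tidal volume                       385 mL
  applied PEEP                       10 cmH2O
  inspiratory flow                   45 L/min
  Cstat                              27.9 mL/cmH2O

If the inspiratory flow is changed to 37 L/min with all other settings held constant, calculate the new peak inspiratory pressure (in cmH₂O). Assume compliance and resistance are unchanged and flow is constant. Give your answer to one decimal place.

Flow: 45 L/min ÷ 60 = 0.75 L/s.
New flow: 37 L/min ÷ 60 = 0.6167 L/s.
PIP = Vt/C + R·V̇ + PEEP (constant-flow equation of motion).
Only the resistive term changes: ΔPIP = R × ΔV̇ = 6.0 × (0.6167 − 0.75) = 6.0 × -0.1333 = -0.7998 cmH2O.
Original PIP = 385/27.9 + 6.0×0.75 + 10 = 28.299 cmH2O; new PIP = 28.299 + (-0.7998) = 27.499 cmH2O.

27.5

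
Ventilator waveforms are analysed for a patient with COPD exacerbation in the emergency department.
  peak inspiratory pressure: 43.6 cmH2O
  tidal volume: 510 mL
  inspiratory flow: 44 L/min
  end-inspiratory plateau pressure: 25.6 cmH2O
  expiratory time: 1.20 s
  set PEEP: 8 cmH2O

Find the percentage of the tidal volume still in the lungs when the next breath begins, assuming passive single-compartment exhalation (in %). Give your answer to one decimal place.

18.5

Flow: 44 L/min ÷ 60 = 0.7333 L/s.
R = (PIP − Pplat)/V̇ = (43.6 − 25.6) / 0.7333 = 18.0/0.7333 = 24.547 cmH2O·s/L.
C = Vt/(Pplat − PEEP) = 510.0 / (25.6 − 8) = 510.0/17.6 = 28.977 mL/cmH2O.
τ = R × C = 24.547 × 0.02898 L/cmH2O = 0.7114 s.
Fraction remaining at end-expiration = e^(−Te/τ) = e^(−1.20/0.7114) = 0.1851 → 18.51%.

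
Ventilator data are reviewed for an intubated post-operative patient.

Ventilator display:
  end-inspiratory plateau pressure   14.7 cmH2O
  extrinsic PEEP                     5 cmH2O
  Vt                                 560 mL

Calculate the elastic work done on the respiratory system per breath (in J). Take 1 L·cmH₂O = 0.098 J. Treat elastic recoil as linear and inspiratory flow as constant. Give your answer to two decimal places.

0.27

Elastic work ≈ ½ × (Pplat − PEEP) × Vt = 0.5 × (14.7 − 5) × 0.560 L = 0.5 × 9.7 × 0.560 = 2.716 L·cmH2O.
× 0.098 J/(L·cmH2O) → 0.2662 J.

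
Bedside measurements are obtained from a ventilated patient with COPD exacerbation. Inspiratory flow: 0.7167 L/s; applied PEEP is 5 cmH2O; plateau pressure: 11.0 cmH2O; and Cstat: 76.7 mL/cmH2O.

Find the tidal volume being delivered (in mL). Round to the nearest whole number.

460

Vt = Cstat × (Pplat − PEEP) = 76.7 × (11.0 − 5) = 76.7 × 6.0 = 460.2 mL.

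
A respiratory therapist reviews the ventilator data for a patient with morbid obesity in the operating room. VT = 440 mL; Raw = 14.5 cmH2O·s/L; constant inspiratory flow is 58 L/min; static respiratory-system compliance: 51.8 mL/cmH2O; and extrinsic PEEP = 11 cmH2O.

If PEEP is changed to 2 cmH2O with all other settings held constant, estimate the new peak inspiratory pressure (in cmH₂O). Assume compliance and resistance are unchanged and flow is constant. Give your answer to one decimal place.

Flow: 58 L/min ÷ 60 = 0.9667 L/s.
PIP = Vt/C + R·V̇ + PEEP (constant-flow equation of motion).
Only the baseline term changes: ΔPIP = ΔPEEP = 2 − 11 = -9.0 cmH2O.
Original PIP = 440/51.8 + 14.5×0.9667 + 11 = 33.511 cmH2O; new PIP = 33.511 + (-9.0) = 24.511 cmH2O.

24.5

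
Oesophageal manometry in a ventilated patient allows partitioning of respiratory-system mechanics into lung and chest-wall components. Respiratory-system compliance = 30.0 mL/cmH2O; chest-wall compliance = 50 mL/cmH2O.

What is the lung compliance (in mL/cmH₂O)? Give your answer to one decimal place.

1/CL = 1/Crs − 1/Ccw.
1/CL = 1/30.0 − 1/50 = 0.01333.
CL = 75.019 mL/cmH2O.

75.0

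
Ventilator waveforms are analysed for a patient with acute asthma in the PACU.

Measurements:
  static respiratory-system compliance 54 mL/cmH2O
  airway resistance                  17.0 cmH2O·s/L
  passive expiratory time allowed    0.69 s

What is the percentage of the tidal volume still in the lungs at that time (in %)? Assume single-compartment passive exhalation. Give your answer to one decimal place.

47.2

τ = R × C = 17.0 × 54 mL/cmH2O = 17.0 × 0.054 L/cmH2O = 0.918 s.
Passive exhalation: V(t)/V₀ = e^(−t/τ) = e^(−0.69/0.918) = 0.4716.
Fraction remaining = 0.4716 → 47.16%.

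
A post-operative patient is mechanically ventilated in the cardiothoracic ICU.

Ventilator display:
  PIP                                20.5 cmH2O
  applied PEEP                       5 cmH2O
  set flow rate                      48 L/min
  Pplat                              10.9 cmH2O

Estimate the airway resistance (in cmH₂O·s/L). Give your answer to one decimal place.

12.0

Flow: 48 L/min ÷ 60 = 0.8 L/s.
Raw = (PIP − Pplat) / flow = (20.5 − 10.9) / 0.8 = 9.6 / 0.8 = 12.0 cmH2O·s/L.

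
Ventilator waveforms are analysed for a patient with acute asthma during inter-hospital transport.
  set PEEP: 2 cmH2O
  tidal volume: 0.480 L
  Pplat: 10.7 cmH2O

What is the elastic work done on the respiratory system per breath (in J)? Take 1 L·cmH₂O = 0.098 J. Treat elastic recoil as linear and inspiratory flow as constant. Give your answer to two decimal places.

0.20

Elastic work ≈ ½ × (Pplat − PEEP) × Vt = 0.5 × (10.7 − 2) × 0.480 L = 0.5 × 8.7 × 0.480 = 2.088 L·cmH2O.
× 0.098 J/(L·cmH2O) → 0.2046 J.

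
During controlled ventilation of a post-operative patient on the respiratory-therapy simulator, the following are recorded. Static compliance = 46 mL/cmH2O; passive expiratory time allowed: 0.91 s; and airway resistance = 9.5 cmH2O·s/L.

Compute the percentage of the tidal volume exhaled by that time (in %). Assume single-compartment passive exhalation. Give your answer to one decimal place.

87.5

τ = R × C = 9.5 × 46 mL/cmH2O = 9.5 × 0.046 L/cmH2O = 0.437 s.
Passive exhalation: V(t)/V₀ = e^(−t/τ) = e^(−0.91/0.437) = 0.1246.
Fraction exhaled = 1 − 0.1246 = 0.8754 → 87.54%.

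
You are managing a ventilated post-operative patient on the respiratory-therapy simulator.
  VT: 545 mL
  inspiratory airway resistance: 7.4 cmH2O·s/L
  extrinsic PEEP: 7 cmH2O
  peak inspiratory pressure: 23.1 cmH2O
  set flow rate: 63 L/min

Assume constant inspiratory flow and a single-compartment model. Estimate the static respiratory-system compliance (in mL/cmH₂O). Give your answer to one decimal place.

65.4

Flow: 63 L/min ÷ 60 = 1.05 L/s.
Equation of motion (constant flow): PIP = Vt/C + R·V̇ + PEEP.
Vt/C = PIP − R·V̇ − PEEP = 23.1 − 7.4×1.05 − 7 = 23.1 − 7.77 − 7 = 8.33 cmH2O.
C = Vt / 8.33 = 545 / 8.33 = 65.426 mL/cmH2O.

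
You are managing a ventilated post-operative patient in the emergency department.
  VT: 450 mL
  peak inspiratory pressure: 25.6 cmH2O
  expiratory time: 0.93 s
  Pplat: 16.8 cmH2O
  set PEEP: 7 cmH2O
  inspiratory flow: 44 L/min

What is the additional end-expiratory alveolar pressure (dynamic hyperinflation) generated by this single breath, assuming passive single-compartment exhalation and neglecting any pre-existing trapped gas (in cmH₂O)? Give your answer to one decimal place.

Flow: 44 L/min ÷ 60 = 0.7333 L/s.
R = (PIP − Pplat)/V̇ = (25.6 − 16.8) / 0.7333 = 8.8/0.7333 = 12.001 cmH2O·s/L.
C = Vt/(Pplat − PEEP) = 450.0 / (16.8 − 7) = 450.0/9.8 = 45.918 mL/cmH2O.
τ = R × C = 12.001 × 0.04592 L/cmH2O = 0.5511 s.
Fraction remaining = e^(−Te/τ) = e^(−0.93/0.5511) = 0.185; trapped volume = 450.0 × 0.185 = 83.25 mL.
Additional alveolar pressure from trapping ≈ V_trapped / C = 83.25 / 45.918 = 1.813 cmH2O.

1.8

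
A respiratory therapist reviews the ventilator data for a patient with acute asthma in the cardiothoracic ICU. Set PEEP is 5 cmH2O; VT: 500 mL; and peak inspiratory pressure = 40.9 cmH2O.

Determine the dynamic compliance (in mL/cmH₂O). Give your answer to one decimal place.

Dynamic compliance = Vt / (PIP − PEEP) = 500 / (40.9 − 5) = 500 / 35.9 = 13.928 mL/cmH2O.

13.9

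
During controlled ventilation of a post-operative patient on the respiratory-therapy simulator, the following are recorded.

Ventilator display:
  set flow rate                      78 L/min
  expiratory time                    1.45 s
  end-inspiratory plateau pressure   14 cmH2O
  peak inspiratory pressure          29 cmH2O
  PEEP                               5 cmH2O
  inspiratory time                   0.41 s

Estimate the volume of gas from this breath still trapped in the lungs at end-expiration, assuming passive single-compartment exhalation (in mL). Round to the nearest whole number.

64

Flow: 78 L/min ÷ 60 = 1.3 L/s.
Vt = flow × Ti = 1.3 L/s × 0.41 s × 1000 mL/L = 533.0 mL.
R = (PIP − Pplat)/V̇ = (29 − 14) / 1.3 = 15.0/1.3 = 11.538 cmH2O·s/L.
C = Vt/(Pplat − PEEP) = 533.0 / (14 − 5) = 533.0/9.0 = 59.222 mL/cmH2O.
τ = R × C = 11.538 × 0.05922 L/cmH2O = 0.6833 s.
Fraction remaining = e^(−Te/τ) = e^(−1.45/0.6833) = 0.1198.
Trapped volume = 533.0 × 0.1198 = 63.853 mL.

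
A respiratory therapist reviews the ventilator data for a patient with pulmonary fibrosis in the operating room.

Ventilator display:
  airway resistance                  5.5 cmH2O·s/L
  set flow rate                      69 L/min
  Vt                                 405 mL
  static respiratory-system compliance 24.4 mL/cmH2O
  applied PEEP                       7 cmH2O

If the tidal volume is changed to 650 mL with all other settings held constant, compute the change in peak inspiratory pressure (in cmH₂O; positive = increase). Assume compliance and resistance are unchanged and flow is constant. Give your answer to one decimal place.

PIP = Vt/C + R·V̇ + PEEP (constant-flow equation of motion).
Only the elastic term changes: ΔPIP = ΔVt / C = (650 − 405) / 24.4 = 10.041 cmH2O.

10.0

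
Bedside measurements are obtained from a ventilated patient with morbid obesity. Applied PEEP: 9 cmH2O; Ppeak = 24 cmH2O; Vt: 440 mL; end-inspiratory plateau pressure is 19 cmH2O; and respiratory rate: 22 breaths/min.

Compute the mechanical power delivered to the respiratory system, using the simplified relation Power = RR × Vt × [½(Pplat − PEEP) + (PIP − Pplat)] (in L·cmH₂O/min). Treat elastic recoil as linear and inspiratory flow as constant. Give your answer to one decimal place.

Per-breath work = Vt × [½(Pplat−PEEP) + (PIP−Pplat)] = 0.440 × [0.5×10.0 + 5.0] = 0.440 × 10.0 = 4.4 L·cmH2O.
Power = 22 × 4.4 = 96.8 L·cmH2O/min.

96.8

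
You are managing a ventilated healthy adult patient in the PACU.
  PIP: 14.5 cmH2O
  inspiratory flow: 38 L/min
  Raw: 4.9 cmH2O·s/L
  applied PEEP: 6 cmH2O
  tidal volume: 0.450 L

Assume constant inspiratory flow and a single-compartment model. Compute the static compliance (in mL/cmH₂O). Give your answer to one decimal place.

83.4

Flow: 38 L/min ÷ 60 = 0.6333 L/s.
Equation of motion (constant flow): PIP = Vt/C + R·V̇ + PEEP.
Vt/C = PIP − R·V̇ − PEEP = 14.5 − 4.9×0.6333 − 6 = 14.5 − 3.103 − 6 = 5.397 cmH2O.
C = Vt / 5.397 = 450 / 5.397 = 83.38 mL/cmH2O.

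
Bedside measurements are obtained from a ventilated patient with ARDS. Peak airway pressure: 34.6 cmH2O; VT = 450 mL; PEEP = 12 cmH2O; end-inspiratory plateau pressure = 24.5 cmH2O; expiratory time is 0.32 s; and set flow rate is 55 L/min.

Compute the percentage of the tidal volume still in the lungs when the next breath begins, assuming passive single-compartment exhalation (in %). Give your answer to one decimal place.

Flow: 55 L/min ÷ 60 = 0.9167 L/s.
R = (PIP − Pplat)/V̇ = (34.6 − 24.5) / 0.9167 = 10.1/0.9167 = 11.018 cmH2O·s/L.
C = Vt/(Pplat − PEEP) = 450.0 / (24.5 − 12) = 450.0/12.5 = 36.0 mL/cmH2O.
τ = R × C = 11.018 × 0.036 L/cmH2O = 0.3966 s.
Fraction remaining at end-expiration = e^(−Te/τ) = e^(−0.32/0.3966) = 0.4463 → 44.63%.

44.6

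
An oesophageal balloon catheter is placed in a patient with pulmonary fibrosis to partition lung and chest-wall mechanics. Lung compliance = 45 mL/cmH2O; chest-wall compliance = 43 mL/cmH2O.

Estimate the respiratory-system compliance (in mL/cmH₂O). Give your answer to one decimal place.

22.0

Lung and chest wall are elastances in series: 1/Crs = 1/CL + 1/Ccw.
1/Crs = 1/45 + 1/43 = 0.04548.
Crs = 21.988 mL/cmH2O.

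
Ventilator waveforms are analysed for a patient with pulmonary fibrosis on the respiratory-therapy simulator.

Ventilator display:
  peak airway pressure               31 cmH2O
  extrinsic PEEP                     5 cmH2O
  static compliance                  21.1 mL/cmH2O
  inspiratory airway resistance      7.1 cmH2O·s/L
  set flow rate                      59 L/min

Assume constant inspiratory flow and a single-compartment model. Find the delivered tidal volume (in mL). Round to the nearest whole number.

401

Flow: 59 L/min ÷ 60 = 0.9833 L/s.
Equation of motion (constant flow): PIP = Vt/C + R·V̇ + PEEP.
Vt/C = PIP − R·V̇ − PEEP = 31 − 6.981 − 5 = 19.019 cmH2O.
Vt = C × 19.019 = 21.1 × 19.019 = 401.3 mL.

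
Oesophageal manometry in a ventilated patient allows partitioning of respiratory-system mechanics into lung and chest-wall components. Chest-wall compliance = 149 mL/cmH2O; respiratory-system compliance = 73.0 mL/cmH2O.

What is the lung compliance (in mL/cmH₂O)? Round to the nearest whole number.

143

1/CL = 1/Crs − 1/Ccw.
1/CL = 1/73.0 − 1/149 = 0.006987.
CL = 143.12 mL/cmH2O.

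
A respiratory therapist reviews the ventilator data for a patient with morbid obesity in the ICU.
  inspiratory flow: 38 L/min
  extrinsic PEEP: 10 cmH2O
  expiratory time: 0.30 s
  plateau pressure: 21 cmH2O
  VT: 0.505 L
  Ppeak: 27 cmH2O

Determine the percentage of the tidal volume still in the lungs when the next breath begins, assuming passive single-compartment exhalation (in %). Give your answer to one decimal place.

Flow: 38 L/min ÷ 60 = 0.6333 L/s.
R = (PIP − Pplat)/V̇ = (27 − 21) / 0.6333 = 6.0/0.6333 = 9.474 cmH2O·s/L.
C = Vt/(Pplat − PEEP) = 505.0 / (21 − 10) = 505.0/11.0 = 45.909 mL/cmH2O.
τ = R × C = 9.474 × 0.04591 L/cmH2O = 0.435 s.
Fraction remaining at end-expiration = e^(−Te/τ) = e^(−0.30/0.435) = 0.5017 → 50.17%.

50.2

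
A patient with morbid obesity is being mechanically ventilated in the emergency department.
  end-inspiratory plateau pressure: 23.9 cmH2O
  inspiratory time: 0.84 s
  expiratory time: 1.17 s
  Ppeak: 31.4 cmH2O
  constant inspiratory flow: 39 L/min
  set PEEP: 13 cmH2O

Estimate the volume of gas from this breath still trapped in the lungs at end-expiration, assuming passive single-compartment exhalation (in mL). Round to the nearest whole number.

Flow: 39 L/min ÷ 60 = 0.65 L/s.
Vt = flow × Ti = 0.65 L/s × 0.84 s × 1000 mL/L = 546.0 mL.
R = (PIP − Pplat)/V̇ = (31.4 − 23.9) / 0.65 = 7.5/0.65 = 11.538 cmH2O·s/L.
C = Vt/(Pplat − PEEP) = 546.0 / (23.9 − 13) = 546.0/10.9 = 50.092 mL/cmH2O.
τ = R × C = 11.538 × 0.05009 L/cmH2O = 0.5779 s.
Fraction remaining = e^(−Te/τ) = e^(−1.17/0.5779) = 0.1321.
Trapped volume = 546.0 × 0.1321 = 72.127 mL.

72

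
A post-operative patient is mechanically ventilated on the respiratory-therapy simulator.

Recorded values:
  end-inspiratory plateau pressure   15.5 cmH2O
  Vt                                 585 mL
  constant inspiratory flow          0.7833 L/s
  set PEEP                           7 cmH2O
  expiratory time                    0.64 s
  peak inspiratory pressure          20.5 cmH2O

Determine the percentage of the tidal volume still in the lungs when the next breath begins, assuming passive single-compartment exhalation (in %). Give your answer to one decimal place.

R = (PIP − Pplat)/V̇ = (20.5 − 15.5) / 0.7833 = 5.0/0.7833 = 6.383 cmH2O·s/L.
C = Vt/(Pplat − PEEP) = 585.0 / (15.5 − 7) = 585.0/8.5 = 68.824 mL/cmH2O.
τ = R × C = 6.383 × 0.06882 L/cmH2O = 0.4393 s.
Fraction remaining at end-expiration = e^(−Te/τ) = e^(−0.64/0.4393) = 0.233 → 23.3%.

23.3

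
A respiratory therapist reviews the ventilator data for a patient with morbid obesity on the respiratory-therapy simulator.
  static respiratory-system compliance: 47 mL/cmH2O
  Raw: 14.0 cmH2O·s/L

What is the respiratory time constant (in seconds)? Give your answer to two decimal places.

τ = R × C = 14.0 × 47 mL/cmH2O = 14.0 × 0.047 L/cmH2O = 0.658 s.

0.66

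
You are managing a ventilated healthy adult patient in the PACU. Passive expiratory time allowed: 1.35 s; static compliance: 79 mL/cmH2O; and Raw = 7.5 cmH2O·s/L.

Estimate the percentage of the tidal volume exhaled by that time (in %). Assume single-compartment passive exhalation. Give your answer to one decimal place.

89.8

τ = R × C = 7.5 × 79 mL/cmH2O = 7.5 × 0.079 L/cmH2O = 0.5925 s.
Passive exhalation: V(t)/V₀ = e^(−t/τ) = e^(−1.35/0.5925) = 0.1024.
Fraction exhaled = 1 − 0.1024 = 0.8976 → 89.76%.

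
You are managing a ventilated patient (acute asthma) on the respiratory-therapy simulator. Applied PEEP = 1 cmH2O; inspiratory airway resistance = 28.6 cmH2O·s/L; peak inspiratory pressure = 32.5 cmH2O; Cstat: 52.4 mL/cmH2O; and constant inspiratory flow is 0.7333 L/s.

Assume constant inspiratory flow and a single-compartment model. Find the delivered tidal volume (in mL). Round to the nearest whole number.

Equation of motion (constant flow): PIP = Vt/C + R·V̇ + PEEP.
Vt/C = PIP − R·V̇ − PEEP = 32.5 − 20.972 − 1 = 10.528 cmH2O.
Vt = C × 10.528 = 52.4 × 10.528 = 551.67 mL.

552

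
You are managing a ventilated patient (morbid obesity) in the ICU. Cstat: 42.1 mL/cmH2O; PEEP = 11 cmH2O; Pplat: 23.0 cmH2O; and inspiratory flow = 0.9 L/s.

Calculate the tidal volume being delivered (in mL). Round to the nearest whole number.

Vt = Cstat × (Pplat − PEEP) = 42.1 × (23.0 − 11) = 42.1 × 12.0 = 505.2 mL.

505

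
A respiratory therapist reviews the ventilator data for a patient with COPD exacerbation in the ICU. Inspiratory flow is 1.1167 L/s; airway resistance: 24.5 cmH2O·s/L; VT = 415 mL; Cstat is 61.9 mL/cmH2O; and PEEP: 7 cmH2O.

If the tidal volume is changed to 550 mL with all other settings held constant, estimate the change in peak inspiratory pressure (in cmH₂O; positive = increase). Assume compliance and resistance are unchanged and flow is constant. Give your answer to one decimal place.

2.2

PIP = Vt/C + R·V̇ + PEEP (constant-flow equation of motion).
Only the elastic term changes: ΔPIP = ΔVt / C = (550 − 415) / 61.9 = 2.181 cmH2O.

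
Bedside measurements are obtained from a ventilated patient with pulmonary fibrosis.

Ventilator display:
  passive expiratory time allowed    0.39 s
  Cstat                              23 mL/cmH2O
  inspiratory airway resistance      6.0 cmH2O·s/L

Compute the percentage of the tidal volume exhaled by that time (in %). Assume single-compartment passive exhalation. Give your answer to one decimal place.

94.1

τ = R × C = 6.0 × 23 mL/cmH2O = 6.0 × 0.023 L/cmH2O = 0.138 s.
Passive exhalation: V(t)/V₀ = e^(−t/τ) = e^(−0.39/0.138) = 0.05924.
Fraction exhaled = 1 − 0.05924 = 0.9408 → 94.08%.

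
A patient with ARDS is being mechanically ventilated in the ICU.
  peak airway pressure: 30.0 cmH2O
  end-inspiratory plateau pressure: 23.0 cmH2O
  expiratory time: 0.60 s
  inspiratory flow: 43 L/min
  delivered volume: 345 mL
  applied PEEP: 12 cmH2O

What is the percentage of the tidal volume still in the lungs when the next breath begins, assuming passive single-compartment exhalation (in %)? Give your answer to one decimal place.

14.1

Flow: 43 L/min ÷ 60 = 0.7167 L/s.
R = (PIP − Pplat)/V̇ = (30.0 − 23.0) / 0.7167 = 7.0/0.7167 = 9.767 cmH2O·s/L.
C = Vt/(Pplat − PEEP) = 345.0 / (23.0 − 12) = 345.0/11.0 = 31.364 mL/cmH2O.
τ = R × C = 9.767 × 0.03136 L/cmH2O = 0.3063 s.
Fraction remaining at end-expiration = e^(−Te/τ) = e^(−0.60/0.3063) = 0.141 → 14.1%.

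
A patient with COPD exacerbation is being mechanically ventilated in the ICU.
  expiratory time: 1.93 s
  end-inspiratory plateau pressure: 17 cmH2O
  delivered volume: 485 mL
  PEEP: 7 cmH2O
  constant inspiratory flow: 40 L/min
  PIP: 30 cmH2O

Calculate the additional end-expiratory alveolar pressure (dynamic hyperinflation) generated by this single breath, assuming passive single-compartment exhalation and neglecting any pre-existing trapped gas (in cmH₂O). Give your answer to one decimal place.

1.3

Flow: 40 L/min ÷ 60 = 0.6667 L/s.
R = (PIP − Pplat)/V̇ = (30 − 17) / 0.6667 = 13.0/0.6667 = 19.499 cmH2O·s/L.
C = Vt/(Pplat − PEEP) = 485.0 / (17 − 7) = 485.0/10.0 = 48.5 mL/cmH2O.
τ = R × C = 19.499 × 0.0485 L/cmH2O = 0.9457 s.
Fraction remaining = e^(−Te/τ) = e^(−1.93/0.9457) = 0.1299; trapped volume = 485.0 × 0.1299 = 63.002 mL.
Additional alveolar pressure from trapping ≈ V_trapped / C = 63.002 / 48.5 = 1.299 cmH2O.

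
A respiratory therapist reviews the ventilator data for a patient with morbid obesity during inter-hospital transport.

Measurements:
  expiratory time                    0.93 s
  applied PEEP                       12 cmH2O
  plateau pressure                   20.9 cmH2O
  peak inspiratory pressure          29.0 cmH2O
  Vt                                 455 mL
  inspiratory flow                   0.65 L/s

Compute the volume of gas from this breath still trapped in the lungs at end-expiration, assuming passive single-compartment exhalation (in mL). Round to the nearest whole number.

106

R = (PIP − Pplat)/V̇ = (29.0 − 20.9) / 0.65 = 8.1/0.65 = 12.462 cmH2O·s/L.
C = Vt/(Pplat − PEEP) = 455.0 / (20.9 − 12) = 455.0/8.9 = 51.124 mL/cmH2O.
τ = R × C = 12.462 × 0.05112 L/cmH2O = 0.6371 s.
Fraction remaining = e^(−Te/τ) = e^(−0.93/0.6371) = 0.2323.
Trapped volume = 455.0 × 0.2323 = 105.7 mL.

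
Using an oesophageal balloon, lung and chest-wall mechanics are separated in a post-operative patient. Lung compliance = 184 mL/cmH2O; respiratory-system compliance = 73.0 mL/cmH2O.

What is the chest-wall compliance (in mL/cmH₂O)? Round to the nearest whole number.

1/Ccw = 1/Crs − 1/CL.
1/Ccw = 1/73.0 − 1/184 = 0.008264.
Ccw = 121.01 mL/cmH2O.

121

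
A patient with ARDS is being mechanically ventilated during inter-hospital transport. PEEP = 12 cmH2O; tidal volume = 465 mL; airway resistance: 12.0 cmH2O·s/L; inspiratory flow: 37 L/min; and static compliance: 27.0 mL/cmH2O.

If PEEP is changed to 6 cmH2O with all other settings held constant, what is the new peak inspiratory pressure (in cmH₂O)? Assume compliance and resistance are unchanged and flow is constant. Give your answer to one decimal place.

Flow: 37 L/min ÷ 60 = 0.6167 L/s.
PIP = Vt/C + R·V̇ + PEEP (constant-flow equation of motion).
Only the baseline term changes: ΔPIP = ΔPEEP = 6 − 12 = -6.0 cmH2O.
Original PIP = 465/27.0 + 12.0×0.6167 + 12 = 36.623 cmH2O; new PIP = 36.623 + (-6.0) = 30.623 cmH2O.

30.6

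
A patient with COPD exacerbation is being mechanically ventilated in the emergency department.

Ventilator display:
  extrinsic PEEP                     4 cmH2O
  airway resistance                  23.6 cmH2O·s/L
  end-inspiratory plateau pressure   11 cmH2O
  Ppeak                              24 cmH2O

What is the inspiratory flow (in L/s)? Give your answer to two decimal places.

0.55

flow = (PIP − Pplat) / Raw = 13.0 / 23.6 = 0.5508 L/s.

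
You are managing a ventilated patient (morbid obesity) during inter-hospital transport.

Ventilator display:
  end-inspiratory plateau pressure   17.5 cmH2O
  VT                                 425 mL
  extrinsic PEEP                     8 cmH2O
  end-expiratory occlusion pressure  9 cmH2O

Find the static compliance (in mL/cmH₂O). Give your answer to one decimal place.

End-expiratory occlusion gives total PEEP = 9 cmH2O (intrinsic PEEP = 9 − 8 = 1). Use total PEEP for the elastic gradient.
Cstat = Vt / (Pplat − PEEPtotal) = 425 / (17.5 − 9) = 425 / 8.5 = 50.0 mL/cmH2O.

50.0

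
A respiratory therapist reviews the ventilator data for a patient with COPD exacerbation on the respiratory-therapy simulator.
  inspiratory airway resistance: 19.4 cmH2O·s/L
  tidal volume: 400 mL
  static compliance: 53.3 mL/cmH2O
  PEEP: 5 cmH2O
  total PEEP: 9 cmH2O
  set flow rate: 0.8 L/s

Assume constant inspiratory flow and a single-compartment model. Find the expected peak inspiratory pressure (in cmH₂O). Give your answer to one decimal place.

32.0

Total PEEP = 9 cmH2O (set 5 + intrinsic 4); this is the baseline alveolar pressure.
Equation of motion (constant flow): PIP = Vt/C + R·V̇ + PEEP.
PIP = 400/53.3 + 19.4×0.8 + 9 = 7.505 + 15.52 + 9 = 32.025 cmH2O.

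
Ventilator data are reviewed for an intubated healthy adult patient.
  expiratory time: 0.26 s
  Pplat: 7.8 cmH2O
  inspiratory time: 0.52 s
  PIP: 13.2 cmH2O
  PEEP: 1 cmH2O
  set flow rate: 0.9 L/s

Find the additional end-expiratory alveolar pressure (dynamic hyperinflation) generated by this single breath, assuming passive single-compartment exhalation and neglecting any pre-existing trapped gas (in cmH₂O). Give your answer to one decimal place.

3.6

Vt = flow × Ti = 0.9 L/s × 0.52 s × 1000 mL/L = 468.0 mL.
R = (PIP − Pplat)/V̇ = (13.2 − 7.8) / 0.9 = 5.4/0.9 = 6.0 cmH2O·s/L.
C = Vt/(Pplat − PEEP) = 468.0 / (7.8 − 1) = 468.0/6.8 = 68.824 mL/cmH2O.
τ = R × C = 6.0 × 0.06882 L/cmH2O = 0.4129 s.
Fraction remaining = e^(−Te/τ) = e^(−0.26/0.4129) = 0.5328; trapped volume = 468.0 × 0.5328 = 249.35 mL.
Additional alveolar pressure from trapping ≈ V_trapped / C = 249.35 / 68.824 = 3.623 cmH2O.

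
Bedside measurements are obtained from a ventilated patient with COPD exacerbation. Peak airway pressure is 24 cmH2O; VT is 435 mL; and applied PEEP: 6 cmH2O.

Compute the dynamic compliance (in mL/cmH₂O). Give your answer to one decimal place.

Dynamic compliance = Vt / (PIP − PEEP) = 435 / (24 − 6) = 435 / 18.0 = 24.167 mL/cmH2O.

24.2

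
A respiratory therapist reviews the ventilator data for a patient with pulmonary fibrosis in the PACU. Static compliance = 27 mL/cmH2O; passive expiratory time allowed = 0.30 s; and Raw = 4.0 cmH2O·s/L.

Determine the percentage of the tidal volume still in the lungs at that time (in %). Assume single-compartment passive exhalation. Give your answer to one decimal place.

6.2

τ = R × C = 4.0 × 27 mL/cmH2O = 4.0 × 0.027 L/cmH2O = 0.108 s.
Passive exhalation: V(t)/V₀ = e^(−t/τ) = e^(−0.30/0.108) = 0.06218.
Fraction remaining = 0.06218 → 6.218%.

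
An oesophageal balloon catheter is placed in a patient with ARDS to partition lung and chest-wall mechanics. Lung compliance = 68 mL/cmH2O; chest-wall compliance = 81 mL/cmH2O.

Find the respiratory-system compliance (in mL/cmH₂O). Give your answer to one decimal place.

Lung and chest wall are elastances in series: 1/Crs = 1/CL + 1/Ccw.
1/Crs = 1/68 + 1/81 = 0.02705.
Crs = 36.969 mL/cmH2O.

37.0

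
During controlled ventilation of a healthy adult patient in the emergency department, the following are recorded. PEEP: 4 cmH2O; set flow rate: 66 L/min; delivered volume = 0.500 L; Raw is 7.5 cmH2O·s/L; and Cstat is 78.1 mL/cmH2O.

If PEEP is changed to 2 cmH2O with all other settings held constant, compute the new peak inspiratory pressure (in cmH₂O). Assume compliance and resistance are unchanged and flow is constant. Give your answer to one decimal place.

Flow: 66 L/min ÷ 60 = 1.1 L/s.
PIP = Vt/C + R·V̇ + PEEP (constant-flow equation of motion).
Only the baseline term changes: ΔPIP = ΔPEEP = 2 − 4 = -2.0 cmH2O.
Original PIP = 500/78.1 + 7.5×1.1 + 4 = 18.652 cmH2O; new PIP = 18.652 + (-2.0) = 16.652 cmH2O.

16.7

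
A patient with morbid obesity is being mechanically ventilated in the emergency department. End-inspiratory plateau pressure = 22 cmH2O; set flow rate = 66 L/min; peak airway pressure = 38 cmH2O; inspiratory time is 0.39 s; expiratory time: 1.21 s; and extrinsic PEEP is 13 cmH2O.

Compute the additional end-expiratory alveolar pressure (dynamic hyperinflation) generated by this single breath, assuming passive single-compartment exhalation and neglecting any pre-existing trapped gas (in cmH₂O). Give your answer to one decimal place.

Flow: 66 L/min ÷ 60 = 1.1 L/s.
Vt = flow × Ti = 1.1 L/s × 0.39 s × 1000 mL/L = 429.0 mL.
R = (PIP − Pplat)/V̇ = (38 − 22) / 1.1 = 16.0/1.1 = 14.545 cmH2O·s/L.
C = Vt/(Pplat − PEEP) = 429.0 / (22 − 13) = 429.0/9.0 = 47.667 mL/cmH2O.
τ = R × C = 14.545 × 0.04767 L/cmH2O = 0.6934 s.
Fraction remaining = e^(−Te/τ) = e^(−1.21/0.6934) = 0.1746; trapped volume = 429.0 × 0.1746 = 74.903 mL.
Additional alveolar pressure from trapping ≈ V_trapped / C = 74.903 / 47.667 = 1.571 cmH2O.

1.6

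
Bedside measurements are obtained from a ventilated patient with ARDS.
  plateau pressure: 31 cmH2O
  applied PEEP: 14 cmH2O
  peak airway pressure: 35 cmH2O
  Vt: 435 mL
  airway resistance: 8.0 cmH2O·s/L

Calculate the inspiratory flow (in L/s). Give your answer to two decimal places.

flow = (PIP − Pplat) / Raw = 4.0 / 8.0 = 0.5 L/s.

0.50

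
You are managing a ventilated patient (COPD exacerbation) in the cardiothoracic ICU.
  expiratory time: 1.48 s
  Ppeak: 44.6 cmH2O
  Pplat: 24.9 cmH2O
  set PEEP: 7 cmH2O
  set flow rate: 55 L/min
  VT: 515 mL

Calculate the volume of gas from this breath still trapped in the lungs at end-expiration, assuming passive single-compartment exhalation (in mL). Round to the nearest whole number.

Flow: 55 L/min ÷ 60 = 0.9167 L/s.
R = (PIP − Pplat)/V̇ = (44.6 − 24.9) / 0.9167 = 19.7/0.9167 = 21.49 cmH2O·s/L.
C = Vt/(Pplat − PEEP) = 515.0 / (24.9 − 7) = 515.0/17.9 = 28.771 mL/cmH2O.
τ = R × C = 21.49 × 0.02877 L/cmH2O = 0.6183 s.
Fraction remaining = e^(−Te/τ) = e^(−1.48/0.6183) = 0.09129.
Trapped volume = 515.0 × 0.09129 = 47.014 mL.

47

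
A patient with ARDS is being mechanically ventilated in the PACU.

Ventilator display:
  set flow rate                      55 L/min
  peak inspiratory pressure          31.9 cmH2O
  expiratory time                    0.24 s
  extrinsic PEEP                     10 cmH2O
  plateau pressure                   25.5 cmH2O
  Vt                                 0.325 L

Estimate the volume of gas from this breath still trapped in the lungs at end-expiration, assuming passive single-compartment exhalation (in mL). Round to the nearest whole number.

Flow: 55 L/min ÷ 60 = 0.9167 L/s.
R = (PIP − Pplat)/V̇ = (31.9 − 25.5) / 0.9167 = 6.4/0.9167 = 6.982 cmH2O·s/L.
C = Vt/(Pplat − PEEP) = 325.0 / (25.5 − 10) = 325.0/15.5 = 20.968 mL/cmH2O.
τ = R × C = 6.982 × 0.02097 L/cmH2O = 0.1464 s.
Fraction remaining = e^(−Te/τ) = e^(−0.24/0.1464) = 0.1941.
Trapped volume = 325.0 × 0.1941 = 63.083 mL.

63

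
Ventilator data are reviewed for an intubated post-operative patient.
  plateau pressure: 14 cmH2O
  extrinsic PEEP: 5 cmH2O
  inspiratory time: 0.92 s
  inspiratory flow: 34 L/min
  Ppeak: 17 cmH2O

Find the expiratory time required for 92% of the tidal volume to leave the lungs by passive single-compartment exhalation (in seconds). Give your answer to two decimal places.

0.77

Flow: 34 L/min ÷ 60 = 0.5667 L/s.
Vt = flow × Ti = 0.5667 L/s × 0.92 s × 1000 mL/L = 521.36 mL.
R = (PIP − Pplat)/V̇ = (17 − 14) / 0.5667 = 3.0/0.5667 = 5.294 cmH2O·s/L.
C = Vt/(Pplat − PEEP) = 521.36 / (14 − 5) = 521.36/9.0 = 57.929 mL/cmH2O.
τ = R × C = 5.294 × 0.05793 L/cmH2O = 0.3067 s.
t = −τ·ln(1 − 0.92) = −0.3067·ln(0.08) = 0.7746 s.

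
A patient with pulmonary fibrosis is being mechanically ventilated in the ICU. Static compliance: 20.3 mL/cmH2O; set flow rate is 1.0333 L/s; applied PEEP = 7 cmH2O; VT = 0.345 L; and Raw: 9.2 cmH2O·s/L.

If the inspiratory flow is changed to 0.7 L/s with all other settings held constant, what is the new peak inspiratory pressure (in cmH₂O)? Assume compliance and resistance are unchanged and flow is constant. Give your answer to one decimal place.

PIP = Vt/C + R·V̇ + PEEP (constant-flow equation of motion).
Only the resistive term changes: ΔPIP = R × ΔV̇ = 9.2 × (0.7 − 1.0333) = 9.2 × -0.3333 = -3.066 cmH2O.
Original PIP = 345/20.3 + 9.2×1.0333 + 7 = 33.501 cmH2O; new PIP = 33.501 + (-3.066) = 30.435 cmH2O.

30.4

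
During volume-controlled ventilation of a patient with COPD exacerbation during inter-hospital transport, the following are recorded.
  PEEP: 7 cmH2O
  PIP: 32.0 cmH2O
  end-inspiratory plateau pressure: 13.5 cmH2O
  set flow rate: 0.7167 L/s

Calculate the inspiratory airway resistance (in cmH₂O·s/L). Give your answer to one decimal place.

Raw = (PIP − Pplat) / flow = (32.0 − 13.5) / 0.7167 = 18.5 / 0.7167 = 25.813 cmH2O·s/L.

25.8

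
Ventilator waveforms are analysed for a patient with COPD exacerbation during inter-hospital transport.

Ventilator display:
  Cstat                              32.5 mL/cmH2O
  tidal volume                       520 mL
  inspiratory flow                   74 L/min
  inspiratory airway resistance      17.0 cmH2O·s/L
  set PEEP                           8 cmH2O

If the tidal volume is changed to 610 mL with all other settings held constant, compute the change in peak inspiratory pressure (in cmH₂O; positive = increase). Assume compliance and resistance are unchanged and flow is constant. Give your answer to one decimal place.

PIP = Vt/C + R·V̇ + PEEP (constant-flow equation of motion).
Only the elastic term changes: ΔPIP = ΔVt / C = (610 − 520) / 32.5 = 2.769 cmH2O.

2.8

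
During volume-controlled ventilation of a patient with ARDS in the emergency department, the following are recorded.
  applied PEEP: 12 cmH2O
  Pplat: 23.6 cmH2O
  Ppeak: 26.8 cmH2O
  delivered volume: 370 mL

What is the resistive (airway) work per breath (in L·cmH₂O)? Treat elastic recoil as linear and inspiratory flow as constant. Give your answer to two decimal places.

1.18

With constant inspiratory flow the resistive pressure is constant at PIP − Pplat = 26.8 − 23.6 = 3.2 cmH2O, so resistive work = 3.2 × 0.370 = 1.184 L·cmH2O.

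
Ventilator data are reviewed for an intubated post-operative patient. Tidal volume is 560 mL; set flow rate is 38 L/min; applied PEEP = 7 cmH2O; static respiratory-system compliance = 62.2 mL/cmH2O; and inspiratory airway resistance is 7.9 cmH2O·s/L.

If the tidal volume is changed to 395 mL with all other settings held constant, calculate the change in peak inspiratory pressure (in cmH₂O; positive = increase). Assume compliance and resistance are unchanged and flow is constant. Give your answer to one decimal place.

PIP = Vt/C + R·V̇ + PEEP (constant-flow equation of motion).
Only the elastic term changes: ΔPIP = ΔVt / C = (395 − 560) / 62.2 = -2.653 cmH2O.

-2.7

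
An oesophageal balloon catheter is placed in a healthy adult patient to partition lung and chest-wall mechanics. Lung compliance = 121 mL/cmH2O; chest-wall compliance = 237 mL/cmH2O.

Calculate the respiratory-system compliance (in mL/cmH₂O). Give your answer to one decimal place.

80.1

Lung and chest wall are elastances in series: 1/Crs = 1/CL + 1/Ccw.
1/Crs = 1/121 + 1/237 = 0.01248.
Crs = 80.128 mL/cmH2O.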